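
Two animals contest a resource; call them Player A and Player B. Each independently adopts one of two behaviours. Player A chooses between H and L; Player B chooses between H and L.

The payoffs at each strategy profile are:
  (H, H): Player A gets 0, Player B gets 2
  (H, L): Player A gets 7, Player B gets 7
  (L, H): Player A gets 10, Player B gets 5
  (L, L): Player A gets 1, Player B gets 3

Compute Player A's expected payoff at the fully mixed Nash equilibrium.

35/8

First find q, the probability Player B plays H, from Player A's indifference between H and L: 7(1−q) = 10q + (1−q), giving q = 3/8.
Since Player A is indifferent in equilibrium, Player A's expected payoff equals the payoff from either row against (3/8, 5/8). Using H: 7(5/8) = 35/8.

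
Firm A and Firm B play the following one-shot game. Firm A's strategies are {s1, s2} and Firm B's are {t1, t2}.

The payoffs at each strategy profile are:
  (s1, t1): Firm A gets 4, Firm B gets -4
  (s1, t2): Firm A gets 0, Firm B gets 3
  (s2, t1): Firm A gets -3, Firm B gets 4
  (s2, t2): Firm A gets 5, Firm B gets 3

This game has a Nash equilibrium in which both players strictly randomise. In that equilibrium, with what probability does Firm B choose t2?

Let c be the probability that Firm B plays t1. In a completely mixed equilibrium, Firm A must be indifferent between s1 and s2.
Firm A's expected payoff from s1 is 4c; from s2 it is −3c + 5(1−c).
Setting these equal: 4c = −8c + 5, so c = 5/12.
Therefore Firm B plays t2 with probability 1 − 5/12 = 7/12.

7/12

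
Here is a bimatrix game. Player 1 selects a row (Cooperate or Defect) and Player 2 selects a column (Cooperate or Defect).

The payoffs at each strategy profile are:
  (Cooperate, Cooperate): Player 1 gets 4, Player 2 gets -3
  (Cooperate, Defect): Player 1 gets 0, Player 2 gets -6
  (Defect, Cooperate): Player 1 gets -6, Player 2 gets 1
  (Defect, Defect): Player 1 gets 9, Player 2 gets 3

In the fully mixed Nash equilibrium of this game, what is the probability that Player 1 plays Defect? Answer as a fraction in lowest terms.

Let x be the probability that Player 1 plays Cooperate. In a completely mixed equilibrium, Player 2 must be indifferent between Cooperate and Defect.
Player 2's expected payoff from Cooperate is −3x + (1−x); from Defect it is −6x + 3(1−x).
Setting these equal: −4x + 1 = −9x + 3, so x = 2/5.
Therefore Player 1 plays Defect with probability 1 − 2/5 = 3/5.

3/5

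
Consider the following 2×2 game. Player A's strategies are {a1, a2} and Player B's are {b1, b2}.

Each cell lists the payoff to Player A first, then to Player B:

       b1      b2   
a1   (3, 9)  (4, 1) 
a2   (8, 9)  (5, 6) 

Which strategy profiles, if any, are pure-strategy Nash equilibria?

(a1, b1): Player A prefers a2 (8 > 3) — not an equilibrium.
(a1, b2): Player A prefers a2 (5 > 4); Player B prefers b1 (9 > 1) — not an equilibrium.
(a2, b1): Player A gets 8 ≥ 3 from a1, and Player B gets 9 ≥ 6 from b2 — Nash equilibrium.
(a2, b2): Player B prefers b1 (9 > 6) — not an equilibrium.

(a2, b1)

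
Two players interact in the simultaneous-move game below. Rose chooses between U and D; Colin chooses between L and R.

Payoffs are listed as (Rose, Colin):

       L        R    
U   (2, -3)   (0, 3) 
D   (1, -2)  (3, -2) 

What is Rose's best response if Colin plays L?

U

Against L, Rose earns 2 from U and 1 from D.
So U is the best response.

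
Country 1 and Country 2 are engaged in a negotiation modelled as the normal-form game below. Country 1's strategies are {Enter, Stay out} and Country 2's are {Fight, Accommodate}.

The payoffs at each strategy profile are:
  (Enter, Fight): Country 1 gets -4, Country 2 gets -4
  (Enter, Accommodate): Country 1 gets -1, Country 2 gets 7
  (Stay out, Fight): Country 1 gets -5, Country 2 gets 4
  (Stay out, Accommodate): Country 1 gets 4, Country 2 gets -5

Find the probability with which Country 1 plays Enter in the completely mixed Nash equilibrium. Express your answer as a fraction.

Let x be the probability that Country 1 plays Enter. In a completely mixed equilibrium, Country 2 must be indifferent between Fight and Accommodate.
Country 2's expected payoff from Fight is −4x + 4(1−x); from Accommodate it is 7x − 5(1−x).
Setting these equal: −8x + 4 = 12x − 5, so x = 9/20.

9/20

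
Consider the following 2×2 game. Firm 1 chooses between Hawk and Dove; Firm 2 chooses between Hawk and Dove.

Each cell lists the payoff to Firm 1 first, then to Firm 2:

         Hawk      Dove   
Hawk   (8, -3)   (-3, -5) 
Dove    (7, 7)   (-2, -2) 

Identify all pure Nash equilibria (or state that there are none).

(Hawk, Hawk): Firm 1 gets 8 ≥ 7 from Dove, and Firm 2 gets -3 ≥ -5 from Dove — Nash equilibrium.
(Hawk, Dove): Firm 1 prefers Dove (-2 > -3); Firm 2 prefers Hawk (-3 > -5) — not an equilibrium.
(Dove, Hawk): Firm 1 prefers Hawk (8 > 7) — not an equilibrium.
(Dove, Dove): Firm 2 prefers Hawk (7 > -2) — not an equilibrium.

(Hawk, Hawk)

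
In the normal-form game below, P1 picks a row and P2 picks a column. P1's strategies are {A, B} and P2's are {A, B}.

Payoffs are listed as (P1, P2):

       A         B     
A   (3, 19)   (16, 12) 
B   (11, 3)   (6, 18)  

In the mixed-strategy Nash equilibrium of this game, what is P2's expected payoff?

153/11

First find x, the probability P1 plays A, from P2's indifference between A and B: 19x + 3(1−x) = 12x + 18(1−x), giving x = 15/22.
Since P2 is indifferent in equilibrium, P2's expected payoff equals the payoff from either column against (15/22, 7/22). Using A: 19(15/22) + 3(7/22) = 153/11.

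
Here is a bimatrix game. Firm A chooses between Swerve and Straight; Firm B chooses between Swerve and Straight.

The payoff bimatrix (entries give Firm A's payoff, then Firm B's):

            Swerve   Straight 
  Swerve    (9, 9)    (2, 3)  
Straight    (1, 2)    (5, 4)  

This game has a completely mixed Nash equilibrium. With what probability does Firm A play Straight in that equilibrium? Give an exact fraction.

3/4

Let r be the probability that Firm A plays Swerve. In a completely mixed equilibrium, Firm B must be indifferent between Swerve and Straight.
Firm B's expected payoff from Swerve is 9r + 2(1−r); from Straight it is 3r + 4(1−r).
Setting these equal: 7r + 2 = −r + 4, so r = 1/4.
Therefore Firm A plays Straight with probability 1 − 1/4 = 3/4.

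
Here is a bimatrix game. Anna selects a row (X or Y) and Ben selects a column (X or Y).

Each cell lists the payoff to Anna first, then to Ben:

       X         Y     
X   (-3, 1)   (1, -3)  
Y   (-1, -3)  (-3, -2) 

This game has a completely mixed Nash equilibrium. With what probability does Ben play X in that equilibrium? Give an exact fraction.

2/3

Let y be the probability that Ben plays X. In a completely mixed equilibrium, Anna must be indifferent between X and Y.
Anna's expected payoff from X is −3y + (1−y); from Y it is −y − 3(1−y).
Setting these equal: −4y + 1 = 2y − 3, so y = 2/3.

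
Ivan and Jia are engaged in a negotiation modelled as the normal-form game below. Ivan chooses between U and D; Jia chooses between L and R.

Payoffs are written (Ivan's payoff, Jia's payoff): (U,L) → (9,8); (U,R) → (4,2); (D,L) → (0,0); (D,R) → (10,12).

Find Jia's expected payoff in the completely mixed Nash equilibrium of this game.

16/3

First find x, the probability Ivan plays U, from Jia's indifference between L and R: 8x = 2x + 12(1−x), giving x = 2/3.
Since Jia is indifferent in equilibrium, Jia's expected payoff equals the payoff from either column against (2/3, 1/3). Using L: 8(2/3) = 16/3.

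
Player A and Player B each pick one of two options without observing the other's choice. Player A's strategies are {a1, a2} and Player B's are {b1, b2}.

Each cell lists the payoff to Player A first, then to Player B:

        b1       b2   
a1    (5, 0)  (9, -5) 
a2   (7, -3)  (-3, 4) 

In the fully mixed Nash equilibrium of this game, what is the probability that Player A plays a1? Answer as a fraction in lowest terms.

Let p be the probability that Player A plays a1. In a completely mixed equilibrium, Player B must be indifferent between b1 and b2.
Player B's expected payoff from b1 is −3(1−p); from b2 it is −5p + 4(1−p).
Setting these equal: 3p − 3 = −9p + 4, so p = 7/12.

7/12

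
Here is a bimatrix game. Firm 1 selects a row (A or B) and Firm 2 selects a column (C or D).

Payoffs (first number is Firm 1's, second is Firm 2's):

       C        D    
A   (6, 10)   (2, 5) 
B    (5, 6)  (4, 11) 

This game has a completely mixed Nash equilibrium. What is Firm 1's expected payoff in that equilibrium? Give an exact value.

14/3

First find y, the probability Firm 2 plays C, from Firm 1's indifference between A and B: 6y + 2(1−y) = 5y + 4(1−y), giving y = 2/3.
Since Firm 1 is indifferent in equilibrium, Firm 1's expected payoff equals the payoff from either row against (2/3, 1/3). Using A: 6(2/3) + 2(1/3) = 14/3.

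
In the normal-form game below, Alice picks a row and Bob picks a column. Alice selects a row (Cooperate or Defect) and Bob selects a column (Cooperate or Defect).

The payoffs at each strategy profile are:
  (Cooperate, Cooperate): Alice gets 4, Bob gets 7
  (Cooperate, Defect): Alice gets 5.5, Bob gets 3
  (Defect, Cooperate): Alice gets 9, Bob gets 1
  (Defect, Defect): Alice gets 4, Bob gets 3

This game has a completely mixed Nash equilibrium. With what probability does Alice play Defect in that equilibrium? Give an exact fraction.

2/3

Let x be the probability that Alice plays Cooperate. In a completely mixed equilibrium, Bob must be indifferent between Cooperate and Defect.
Bob's expected payoff from Cooperate is 7x + (1−x); from Defect it is 3x + 3(1−x).
Setting these equal: 6x + 1 = 3, so x = 1/3.
Therefore Alice plays Defect with probability 1 − 1/3 = 2/3.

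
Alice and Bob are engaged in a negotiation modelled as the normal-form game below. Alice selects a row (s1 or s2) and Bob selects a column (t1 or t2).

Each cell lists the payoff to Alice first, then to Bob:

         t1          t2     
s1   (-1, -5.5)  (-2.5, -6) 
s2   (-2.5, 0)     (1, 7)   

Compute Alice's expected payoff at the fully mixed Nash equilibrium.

First find y, the probability Bob plays t1, from Alice's indifference between s1 and s2: −y − 2.5(1−y) = −2.5y + (1−y), giving y = 7/10.
Since Alice is indifferent in equilibrium, Alice's expected payoff equals the payoff from either row against (7/10, 3/10). Using s1: −(7/10) − 2.5(3/10) = -29/20.

-29/20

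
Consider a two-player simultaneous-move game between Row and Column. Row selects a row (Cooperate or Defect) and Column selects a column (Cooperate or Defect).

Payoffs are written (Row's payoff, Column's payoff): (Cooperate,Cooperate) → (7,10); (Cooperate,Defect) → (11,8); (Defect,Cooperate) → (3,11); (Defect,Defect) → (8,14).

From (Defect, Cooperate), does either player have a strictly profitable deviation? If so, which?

Both

Row at (Defect, Cooperate) earns 3; deviating to Cooperate yields 7 — a strict improvement.
Column earns 11; deviating to Defect yields 14 — a strict improvement.
Both Row and Column have strictly profitable deviations.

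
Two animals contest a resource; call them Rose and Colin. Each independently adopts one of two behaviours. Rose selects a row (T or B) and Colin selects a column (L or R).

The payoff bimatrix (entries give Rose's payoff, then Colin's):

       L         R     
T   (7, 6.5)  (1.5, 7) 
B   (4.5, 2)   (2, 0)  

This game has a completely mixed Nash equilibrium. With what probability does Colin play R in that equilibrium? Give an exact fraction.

5/6

Let y be the probability that Colin plays L. In a completely mixed equilibrium, Rose must be indifferent between T and B.
Rose's expected payoff from T is 7y + 1.5(1−y); from B it is 4.5y + 2(1−y).
Setting these equal: 5.5y + 1.5 = 2.5y + 2, so y = 1/6.
Therefore Colin plays R with probability 1 − 1/6 = 5/6.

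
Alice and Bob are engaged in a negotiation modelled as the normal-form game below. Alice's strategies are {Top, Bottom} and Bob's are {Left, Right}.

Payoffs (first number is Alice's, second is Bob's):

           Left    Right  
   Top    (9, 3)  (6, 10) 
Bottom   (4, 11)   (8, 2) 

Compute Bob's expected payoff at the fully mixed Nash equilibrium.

13/2

First find p, the probability Alice plays Top, from Bob's indifference between Left and Right: 3p + 11(1−p) = 10p + 2(1−p), giving p = 9/16.
Since Bob is indifferent in equilibrium, Bob's expected payoff equals the payoff from either column against (9/16, 7/16). Using Left: 3(9/16) + 11(7/16) = 13/2.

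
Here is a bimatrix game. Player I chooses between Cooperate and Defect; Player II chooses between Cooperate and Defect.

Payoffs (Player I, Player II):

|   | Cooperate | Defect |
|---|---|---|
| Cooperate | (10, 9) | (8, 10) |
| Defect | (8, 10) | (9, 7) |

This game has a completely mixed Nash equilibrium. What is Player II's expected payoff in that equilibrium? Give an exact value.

37/4

First find x, the probability Player I plays Cooperate, from Player II's indifference between Cooperate and Defect: 9x + 10(1−x) = 10x + 7(1−x), giving x = 3/4.
Since Player II is indifferent in equilibrium, Player II's expected payoff equals the payoff from either column against (3/4, 1/4). Using Cooperate: 9(3/4) + 10(1/4) = 37/4.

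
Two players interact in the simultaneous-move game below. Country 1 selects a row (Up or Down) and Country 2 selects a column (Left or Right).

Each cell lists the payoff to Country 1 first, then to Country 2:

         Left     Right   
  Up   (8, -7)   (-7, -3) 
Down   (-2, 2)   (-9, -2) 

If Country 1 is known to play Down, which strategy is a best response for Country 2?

Left

Against Down, Country 2 earns 2 from Left and -2 from Right.
So Left is the best response.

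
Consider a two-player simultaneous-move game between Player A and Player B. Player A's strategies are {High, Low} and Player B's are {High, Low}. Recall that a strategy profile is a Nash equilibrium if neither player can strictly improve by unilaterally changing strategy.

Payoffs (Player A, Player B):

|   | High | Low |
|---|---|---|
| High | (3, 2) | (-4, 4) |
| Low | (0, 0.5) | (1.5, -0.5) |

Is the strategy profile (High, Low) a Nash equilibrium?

No

At (High, Low), Player A earns -4; switching to Low would give 1.5, so Player A would deviate.
Player B earns 4; switching to High would give 2, so Player B has no profitable deviation.
Since at least one player can profitably deviate, this is not a Nash equilibrium.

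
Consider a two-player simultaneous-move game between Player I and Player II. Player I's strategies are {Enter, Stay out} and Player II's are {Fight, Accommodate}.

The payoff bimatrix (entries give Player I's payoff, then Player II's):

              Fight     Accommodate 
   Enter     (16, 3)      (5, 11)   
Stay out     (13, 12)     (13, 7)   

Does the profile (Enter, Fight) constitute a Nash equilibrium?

No

At (Enter, Fight), Player I earns 16; switching to Stay out would give 13, so Player I has no profitable deviation.
Player II earns 3; switching to Accommodate would give 11, so Player II would deviate.
Since at least one player can profitably deviate, this is not a Nash equilibrium.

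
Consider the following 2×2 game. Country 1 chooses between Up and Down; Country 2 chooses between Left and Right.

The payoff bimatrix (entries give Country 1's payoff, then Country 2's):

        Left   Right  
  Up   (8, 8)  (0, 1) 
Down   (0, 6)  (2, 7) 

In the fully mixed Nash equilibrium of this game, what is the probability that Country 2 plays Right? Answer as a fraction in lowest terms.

4/5

Let c be the probability that Country 2 plays Left. In a completely mixed equilibrium, Country 1 must be indifferent between Up and Down.
Country 1's expected payoff from Up is 8c; from Down it is 2(1−c).
Setting these equal: 8c = −2c + 2, so c = 1/5.
Therefore Country 2 plays Right with probability 1 − 1/5 = 4/5.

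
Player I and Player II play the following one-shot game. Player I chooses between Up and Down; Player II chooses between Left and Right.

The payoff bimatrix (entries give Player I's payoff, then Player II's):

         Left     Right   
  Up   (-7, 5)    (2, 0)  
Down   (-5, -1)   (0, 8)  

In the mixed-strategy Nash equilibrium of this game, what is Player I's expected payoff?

-5/2

First find y, the probability Player II plays Left, from Player I's indifference between Up and Down: −7y + 2(1−y) = −5y, giving y = 1/2.
Since Player I is indifferent in equilibrium, Player I's expected payoff equals the payoff from either row against (1/2, 1/2). Using Up: −7(1/2) + 2(1/2) = -5/2.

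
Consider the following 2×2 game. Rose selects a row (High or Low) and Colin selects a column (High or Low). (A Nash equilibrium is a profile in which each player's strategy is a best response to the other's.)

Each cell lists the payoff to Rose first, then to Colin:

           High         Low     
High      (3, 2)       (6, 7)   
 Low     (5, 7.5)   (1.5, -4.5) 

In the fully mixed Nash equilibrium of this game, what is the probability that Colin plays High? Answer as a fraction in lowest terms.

Let c be the probability that Colin plays High. In a completely mixed equilibrium, Rose must be indifferent between High and Low.
Rose's expected payoff from High is 3c + 6(1−c); from Low it is 5c + 1.5(1−c).
Setting these equal: −3c + 6 = 3.5c + 1.5, so c = 9/13.

9/13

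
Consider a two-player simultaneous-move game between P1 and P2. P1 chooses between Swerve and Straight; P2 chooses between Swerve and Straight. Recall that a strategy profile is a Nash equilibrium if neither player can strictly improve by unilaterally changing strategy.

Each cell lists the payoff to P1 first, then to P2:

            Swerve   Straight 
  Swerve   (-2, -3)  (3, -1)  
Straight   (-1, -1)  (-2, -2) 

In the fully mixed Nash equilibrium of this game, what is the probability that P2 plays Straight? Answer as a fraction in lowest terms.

Let q be the probability that P2 plays Swerve. In a completely mixed equilibrium, P1 must be indifferent between Swerve and Straight.
P1's expected payoff from Swerve is −2q + 3(1−q); from Straight it is −q − 2(1−q).
Setting these equal: −5q + 3 = q − 2, so q = 5/6.
Therefore P2 plays Straight with probability 1 − 5/6 = 1/6.

1/6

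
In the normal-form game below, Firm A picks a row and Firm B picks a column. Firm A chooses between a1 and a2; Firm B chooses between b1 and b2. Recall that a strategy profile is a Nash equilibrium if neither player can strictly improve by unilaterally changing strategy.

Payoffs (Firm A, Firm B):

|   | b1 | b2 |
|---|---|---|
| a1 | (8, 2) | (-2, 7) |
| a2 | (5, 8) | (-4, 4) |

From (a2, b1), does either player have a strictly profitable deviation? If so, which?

Firm A

Firm A at (a2, b1) earns 5; deviating to a1 yields 8 — a strict improvement.
Firm B earns 8; deviating to b2 yields 4 — not better.
Only Firm A has a strictly profitable deviation.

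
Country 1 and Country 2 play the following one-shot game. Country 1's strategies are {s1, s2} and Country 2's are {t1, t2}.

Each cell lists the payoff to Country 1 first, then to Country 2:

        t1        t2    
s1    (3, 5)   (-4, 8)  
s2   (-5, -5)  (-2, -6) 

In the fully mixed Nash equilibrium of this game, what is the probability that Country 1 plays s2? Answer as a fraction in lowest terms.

Let x be the probability that Country 1 plays s1. In a completely mixed equilibrium, Country 2 must be indifferent between t1 and t2.
Country 2's expected payoff from t1 is 5x − 5(1−x); from t2 it is 8x − 6(1−x).
Setting these equal: 10x − 5 = 14x − 6, so x = 1/4.
Therefore Country 1 plays s2 with probability 1 − 1/4 = 3/4.

3/4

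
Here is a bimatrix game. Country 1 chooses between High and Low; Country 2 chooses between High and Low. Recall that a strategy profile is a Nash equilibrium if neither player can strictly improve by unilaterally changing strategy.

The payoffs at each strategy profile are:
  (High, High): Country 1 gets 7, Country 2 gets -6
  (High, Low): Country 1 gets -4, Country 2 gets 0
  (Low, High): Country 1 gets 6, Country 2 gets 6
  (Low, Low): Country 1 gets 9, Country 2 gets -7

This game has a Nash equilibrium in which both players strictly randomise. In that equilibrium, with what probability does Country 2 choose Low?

Let q be the probability that Country 2 plays High. In a completely mixed equilibrium, Country 1 must be indifferent between High and Low.
Country 1's expected payoff from High is 7q − 4(1−q); from Low it is 6q + 9(1−q).
Setting these equal: 11q − 4 = −3q + 9, so q = 13/14.
Therefore Country 2 plays Low with probability 1 − 13/14 = 1/14.

1/14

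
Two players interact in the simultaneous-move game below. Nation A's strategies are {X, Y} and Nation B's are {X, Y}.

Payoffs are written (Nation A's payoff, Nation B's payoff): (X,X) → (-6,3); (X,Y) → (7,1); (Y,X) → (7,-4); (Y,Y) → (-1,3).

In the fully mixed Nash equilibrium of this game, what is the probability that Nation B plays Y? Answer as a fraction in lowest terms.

13/21

Let c be the probability that Nation B plays X. In a completely mixed equilibrium, Nation A must be indifferent between X and Y.
Nation A's expected payoff from X is −6c + 7(1−c); from Y it is 7c − (1−c).
Setting these equal: −13c + 7 = 8c − 1, so c = 8/21.
Therefore Nation B plays Y with probability 1 − 8/21 = 13/21.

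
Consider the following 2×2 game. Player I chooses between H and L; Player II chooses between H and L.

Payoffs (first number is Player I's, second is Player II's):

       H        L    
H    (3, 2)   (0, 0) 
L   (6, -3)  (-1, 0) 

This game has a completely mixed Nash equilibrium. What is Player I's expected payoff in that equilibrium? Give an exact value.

3/4

First find y, the probability Player II plays H, from Player I's indifference between H and L: 3y = 6y − (1−y), giving y = 1/4.
Since Player I is indifferent in equilibrium, Player I's expected payoff equals the payoff from either row against (1/4, 3/4). Using H: 3(1/4) = 3/4.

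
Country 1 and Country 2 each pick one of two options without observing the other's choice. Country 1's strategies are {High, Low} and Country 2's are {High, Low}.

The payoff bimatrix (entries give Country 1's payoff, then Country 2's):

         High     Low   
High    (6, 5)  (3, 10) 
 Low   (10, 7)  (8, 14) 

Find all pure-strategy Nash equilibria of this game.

(Low, Low)

(High, High): Country 1 prefers Low (10 > 6); Country 2 prefers Low (10 > 5) — not an equilibrium.
(High, Low): Country 1 prefers Low (8 > 3) — not an equilibrium.
(Low, High): Country 2 prefers Low (14 > 7) — not an equilibrium.
(Low, Low): Country 1 gets 8 ≥ 3 from High, and Country 2 gets 14 ≥ 7 from High — Nash equilibrium.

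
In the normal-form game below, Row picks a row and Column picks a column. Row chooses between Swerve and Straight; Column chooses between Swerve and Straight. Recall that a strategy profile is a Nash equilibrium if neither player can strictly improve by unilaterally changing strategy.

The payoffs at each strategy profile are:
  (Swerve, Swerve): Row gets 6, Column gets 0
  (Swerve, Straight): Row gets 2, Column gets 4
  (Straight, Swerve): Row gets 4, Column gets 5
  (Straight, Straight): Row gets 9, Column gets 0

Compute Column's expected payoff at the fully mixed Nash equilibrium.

First find x, the probability Row plays Swerve, from Column's indifference between Swerve and Straight: 5(1−x) = 4x, giving x = 5/9.
Since Column is indifferent in equilibrium, Column's expected payoff equals the payoff from either column against (5/9, 4/9). Using Swerve: 5(4/9) = 20/9.

20/9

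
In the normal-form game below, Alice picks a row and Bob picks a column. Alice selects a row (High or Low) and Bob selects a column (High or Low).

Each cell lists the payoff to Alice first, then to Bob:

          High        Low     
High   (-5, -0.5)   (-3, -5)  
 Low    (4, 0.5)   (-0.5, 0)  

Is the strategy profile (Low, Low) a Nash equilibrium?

At (Low, Low), Alice earns -0.5; switching to High would give -3, so Alice has no profitable deviation.
Bob earns 0; switching to High would give 0.5, so Bob would deviate.
Since at least one player can profitably deviate, this is not a Nash equilibrium.

No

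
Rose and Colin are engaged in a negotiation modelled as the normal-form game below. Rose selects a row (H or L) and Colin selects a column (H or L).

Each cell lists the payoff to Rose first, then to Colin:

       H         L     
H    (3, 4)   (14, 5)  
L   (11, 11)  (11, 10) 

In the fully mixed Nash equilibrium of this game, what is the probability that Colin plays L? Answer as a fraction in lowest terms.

Let q be the probability that Colin plays H. In a completely mixed equilibrium, Rose must be indifferent between H and L.
Rose's expected payoff from H is 3q + 14(1−q); from L it is 11q + 11(1−q).
Setting these equal: −11q + 14 = 11, so q = 3/11.
Therefore Colin plays L with probability 1 − 3/11 = 8/11.

8/11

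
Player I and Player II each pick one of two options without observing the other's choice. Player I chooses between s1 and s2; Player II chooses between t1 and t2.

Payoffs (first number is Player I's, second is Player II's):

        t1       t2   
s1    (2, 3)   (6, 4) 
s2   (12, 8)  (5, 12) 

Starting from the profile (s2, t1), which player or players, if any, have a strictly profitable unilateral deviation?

Player II

Player I at (s2, t1) earns 12; deviating to s1 yields 2 — not better.
Player II earns 8; deviating to t2 yields 12 — a strict improvement.
Only Player II has a strictly profitable deviation.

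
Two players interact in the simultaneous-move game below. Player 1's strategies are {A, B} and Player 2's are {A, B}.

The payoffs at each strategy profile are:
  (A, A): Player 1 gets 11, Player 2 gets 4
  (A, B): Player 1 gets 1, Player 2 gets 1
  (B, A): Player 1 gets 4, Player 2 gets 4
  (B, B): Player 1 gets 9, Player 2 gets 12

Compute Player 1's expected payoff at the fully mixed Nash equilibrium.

19/3

First find q, the probability Player 2 plays A, from Player 1's indifference between A and B: 11q + (1−q) = 4q + 9(1−q), giving q = 8/15.
Since Player 1 is indifferent in equilibrium, Player 1's expected payoff equals the payoff from either row against (8/15, 7/15). Using A: 11(8/15) + (7/15) = 19/3.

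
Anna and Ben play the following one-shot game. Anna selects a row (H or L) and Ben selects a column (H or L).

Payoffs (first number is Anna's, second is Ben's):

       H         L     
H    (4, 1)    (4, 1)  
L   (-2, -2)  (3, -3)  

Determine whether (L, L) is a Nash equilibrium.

No

At (L, L), Anna earns 3; switching to H would give 4, so Anna would deviate.
Ben earns -3; switching to H would give -2, so Ben would deviate.
Since at least one player can profitably deviate, this is not a Nash equilibrium.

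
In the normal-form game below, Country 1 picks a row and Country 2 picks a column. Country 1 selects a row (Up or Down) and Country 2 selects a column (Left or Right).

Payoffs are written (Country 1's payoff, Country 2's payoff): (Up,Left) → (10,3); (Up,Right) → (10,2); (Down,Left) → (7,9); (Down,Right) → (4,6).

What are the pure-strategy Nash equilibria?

(Up, Left): Country 1 gets 10 ≥ 7 from Down, and Country 2 gets 3 ≥ 2 from Right — Nash equilibrium.
(Up, Right): Country 2 prefers Left (3 > 2) — not an equilibrium.
(Down, Left): Country 1 prefers Up (10 > 7) — not an equilibrium.
(Down, Right): Country 1 prefers Up (10 > 4); Country 2 prefers Left (9 > 6) — not an equilibrium.

(Up, Left)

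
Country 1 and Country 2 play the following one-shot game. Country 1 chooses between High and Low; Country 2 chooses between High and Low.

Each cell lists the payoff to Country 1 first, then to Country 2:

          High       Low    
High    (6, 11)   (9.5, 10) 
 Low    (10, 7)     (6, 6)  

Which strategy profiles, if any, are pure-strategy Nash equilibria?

(Low, High)

(High, High): Country 1 prefers Low (10 > 6) — not an equilibrium.
(High, Low): Country 2 prefers High (11 > 10) — not an equilibrium.
(Low, High): Country 1 gets 10 ≥ 6 from High, and Country 2 gets 7 ≥ 6 from Low — Nash equilibrium.
(Low, Low): Country 1 prefers High (9.5 > 6); Country 2 prefers High (7 > 6) — not an equilibrium.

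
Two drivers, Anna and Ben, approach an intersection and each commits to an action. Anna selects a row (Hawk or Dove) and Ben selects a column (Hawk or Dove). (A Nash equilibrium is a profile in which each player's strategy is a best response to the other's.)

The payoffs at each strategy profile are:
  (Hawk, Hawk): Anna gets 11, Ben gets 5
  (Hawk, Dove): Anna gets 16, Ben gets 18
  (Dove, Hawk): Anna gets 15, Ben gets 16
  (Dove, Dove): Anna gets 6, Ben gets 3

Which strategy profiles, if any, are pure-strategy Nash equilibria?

(Hawk, Dove) and (Dove, Hawk)

(Hawk, Hawk): Anna prefers Dove (15 > 11); Ben prefers Dove (18 > 5) — not an equilibrium.
(Hawk, Dove): Anna gets 16 ≥ 6 from Dove, and Ben gets 18 ≥ 5 from Hawk — Nash equilibrium.
(Dove, Hawk): Anna gets 15 ≥ 11 from Hawk, and Ben gets 16 ≥ 3 from Dove — Nash equilibrium.
(Dove, Dove): Anna prefers Hawk (16 > 6); Ben prefers Hawk (16 > 3) — not an equilibrium.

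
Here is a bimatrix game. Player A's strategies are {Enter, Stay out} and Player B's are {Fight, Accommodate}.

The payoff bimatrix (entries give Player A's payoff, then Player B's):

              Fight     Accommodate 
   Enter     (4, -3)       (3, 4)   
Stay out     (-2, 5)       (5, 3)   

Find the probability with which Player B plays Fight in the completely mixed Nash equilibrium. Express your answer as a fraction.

1/4

Let y be the probability that Player B plays Fight. In a completely mixed equilibrium, Player A must be indifferent between Enter and Stay out.
Player A's expected payoff from Enter is 4y + 3(1−y); from Stay out it is −2y + 5(1−y).
Setting these equal: y + 3 = −7y + 5, so y = 1/4.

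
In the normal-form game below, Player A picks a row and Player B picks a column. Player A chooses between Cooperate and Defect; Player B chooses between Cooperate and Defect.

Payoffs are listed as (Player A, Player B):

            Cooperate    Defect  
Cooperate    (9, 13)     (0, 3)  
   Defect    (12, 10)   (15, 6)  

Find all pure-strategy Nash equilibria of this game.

(Defect, Cooperate)

(Cooperate, Cooperate): Player A prefers Defect (12 > 9) — not an equilibrium.
(Cooperate, Defect): Player A prefers Defect (15 > 0); Player B prefers Cooperate (13 > 3) — not an equilibrium.
(Defect, Cooperate): Player A gets 12 ≥ 9 from Cooperate, and Player B gets 10 ≥ 6 from Defect — Nash equilibrium.
(Defect, Defect): Player B prefers Cooperate (10 > 6) — not an equilibrium.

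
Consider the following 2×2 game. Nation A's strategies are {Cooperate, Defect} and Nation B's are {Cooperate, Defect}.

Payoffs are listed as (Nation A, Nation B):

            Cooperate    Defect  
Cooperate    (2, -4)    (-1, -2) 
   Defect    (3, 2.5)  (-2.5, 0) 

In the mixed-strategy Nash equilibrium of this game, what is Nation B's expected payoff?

First find x, the probability Nation A plays Cooperate, from Nation B's indifference between Cooperate and Defect: −4x + 2.5(1−x) = −2x, giving x = 5/9.
Since Nation B is indifferent in equilibrium, Nation B's expected payoff equals the payoff from either column against (5/9, 4/9). Using Cooperate: −4(5/9) + 2.5(4/9) = -10/9.

-10/9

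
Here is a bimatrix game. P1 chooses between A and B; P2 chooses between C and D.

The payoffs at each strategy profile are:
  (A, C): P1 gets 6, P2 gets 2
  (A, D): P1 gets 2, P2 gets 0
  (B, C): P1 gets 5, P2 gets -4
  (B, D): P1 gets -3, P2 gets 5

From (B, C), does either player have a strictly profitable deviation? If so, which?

Both

P1 at (B, C) earns 5; deviating to A yields 6 — a strict improvement.
P2 earns -4; deviating to D yields 5 — a strict improvement.
Both P1 and P2 have strictly profitable deviations.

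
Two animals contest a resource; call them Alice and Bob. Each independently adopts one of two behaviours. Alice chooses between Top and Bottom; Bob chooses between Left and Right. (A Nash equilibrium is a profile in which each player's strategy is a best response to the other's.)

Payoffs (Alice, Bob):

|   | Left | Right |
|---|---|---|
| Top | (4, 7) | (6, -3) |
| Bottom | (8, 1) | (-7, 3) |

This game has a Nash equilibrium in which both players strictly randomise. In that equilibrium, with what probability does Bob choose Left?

13/17

Let q be the probability that Bob plays Left. In a completely mixed equilibrium, Alice must be indifferent between Top and Bottom.
Alice's expected payoff from Top is 4q + 6(1−q); from Bottom it is 8q − 7(1−q).
Setting these equal: −2q + 6 = 15q − 7, so q = 13/17.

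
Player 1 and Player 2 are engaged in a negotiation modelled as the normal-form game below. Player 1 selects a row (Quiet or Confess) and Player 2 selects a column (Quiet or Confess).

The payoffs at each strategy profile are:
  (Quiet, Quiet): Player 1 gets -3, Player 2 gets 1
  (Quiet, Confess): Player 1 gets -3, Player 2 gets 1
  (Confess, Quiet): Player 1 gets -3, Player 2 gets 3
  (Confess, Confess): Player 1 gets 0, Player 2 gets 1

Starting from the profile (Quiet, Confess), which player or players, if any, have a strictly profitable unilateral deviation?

Player 1 at (Quiet, Confess) earns -3; deviating to Confess yields 0 — a strict improvement.
Player 2 earns 1; deviating to Quiet yields 1 — not better.
Only Player 1 has a strictly profitable deviation.

Player 1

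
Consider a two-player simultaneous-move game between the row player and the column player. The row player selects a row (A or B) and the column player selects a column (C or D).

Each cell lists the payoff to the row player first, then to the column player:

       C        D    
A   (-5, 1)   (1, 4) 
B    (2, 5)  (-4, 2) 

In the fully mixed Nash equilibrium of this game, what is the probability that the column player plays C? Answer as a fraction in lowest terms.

5/12

Let c be the probability that the column player plays C. In a completely mixed equilibrium, the row player must be indifferent between A and B.
The row player's expected payoff from A is −5c + (1−c); from B it is 2c − 4(1−c).
Setting these equal: −6c + 1 = 6c − 4, so c = 5/12.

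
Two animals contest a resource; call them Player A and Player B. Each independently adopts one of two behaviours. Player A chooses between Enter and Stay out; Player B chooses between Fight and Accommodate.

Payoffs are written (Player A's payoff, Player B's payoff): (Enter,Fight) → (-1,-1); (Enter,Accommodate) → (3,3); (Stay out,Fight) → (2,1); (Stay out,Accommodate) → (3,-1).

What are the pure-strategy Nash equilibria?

(Enter, Accommodate) and (Stay out, Fight)

(Enter, Fight): Player A prefers Stay out (2 > -1); Player B prefers Accommodate (3 > -1) — not an equilibrium.
(Enter, Accommodate): Player A gets 3 ≥ 3 from Stay out, and Player B gets 3 ≥ -1 from Fight — Nash equilibrium.
(Stay out, Fight): Player A gets 2 ≥ -1 from Enter, and Player B gets 1 ≥ -1 from Accommodate — Nash equilibrium.
(Stay out, Accommodate): Player B prefers Fight (1 > -1) — not an equilibrium.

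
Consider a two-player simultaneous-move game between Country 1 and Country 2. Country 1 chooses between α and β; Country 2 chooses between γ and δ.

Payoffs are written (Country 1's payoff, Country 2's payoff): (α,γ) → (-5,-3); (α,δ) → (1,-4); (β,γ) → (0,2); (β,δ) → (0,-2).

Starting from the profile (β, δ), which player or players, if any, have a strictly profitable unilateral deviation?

Both

Country 1 at (β, δ) earns 0; deviating to α yields 1 — a strict improvement.
Country 2 earns -2; deviating to γ yields 2 — a strict improvement.
Both Country 1 and Country 2 have strictly profitable deviations.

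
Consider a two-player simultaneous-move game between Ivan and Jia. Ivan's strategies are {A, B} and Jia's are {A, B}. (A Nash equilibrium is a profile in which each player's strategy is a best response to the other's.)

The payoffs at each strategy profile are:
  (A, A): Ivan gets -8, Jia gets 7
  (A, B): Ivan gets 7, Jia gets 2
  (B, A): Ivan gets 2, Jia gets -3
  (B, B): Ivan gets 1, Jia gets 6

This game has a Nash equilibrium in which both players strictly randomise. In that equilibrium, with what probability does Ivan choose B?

5/14

Let x be the probability that Ivan plays A. In a completely mixed equilibrium, Jia must be indifferent between A and B.
Jia's expected payoff from A is 7x − 3(1−x); from B it is 2x + 6(1−x).
Setting these equal: 10x − 3 = −4x + 6, so x = 9/14.
Therefore Ivan plays B with probability 1 − 9/14 = 5/14.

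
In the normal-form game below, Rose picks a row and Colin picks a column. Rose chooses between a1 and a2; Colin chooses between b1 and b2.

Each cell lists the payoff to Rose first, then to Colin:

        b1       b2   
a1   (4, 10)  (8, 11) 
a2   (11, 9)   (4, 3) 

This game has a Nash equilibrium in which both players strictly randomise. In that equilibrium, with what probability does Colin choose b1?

Let q be the probability that Colin plays b1. In a completely mixed equilibrium, Rose must be indifferent between a1 and a2.
Rose's expected payoff from a1 is 4q + 8(1−q); from a2 it is 11q + 4(1−q).
Setting these equal: −4q + 8 = 7q + 4, so q = 4/11.

4/11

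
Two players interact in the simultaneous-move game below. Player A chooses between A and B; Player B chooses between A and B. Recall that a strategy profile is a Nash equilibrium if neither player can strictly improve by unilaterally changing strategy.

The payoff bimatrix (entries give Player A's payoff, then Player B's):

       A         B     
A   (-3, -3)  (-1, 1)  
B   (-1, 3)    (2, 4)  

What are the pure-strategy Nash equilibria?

(B, B)

(A, A): Player A prefers B (-1 > -3); Player B prefers B (1 > -3) — not an equilibrium.
(A, B): Player A prefers B (2 > -1) — not an equilibrium.
(B, A): Player B prefers B (4 > 3) — not an equilibrium.
(B, B): Player A gets 2 ≥ -1 from A, and Player B gets 4 ≥ 3 from A — Nash equilibrium.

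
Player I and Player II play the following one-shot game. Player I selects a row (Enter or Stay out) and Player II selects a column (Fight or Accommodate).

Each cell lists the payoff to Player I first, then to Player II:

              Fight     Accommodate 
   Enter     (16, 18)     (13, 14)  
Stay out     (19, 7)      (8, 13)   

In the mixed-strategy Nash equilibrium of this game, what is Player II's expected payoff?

68/5

First find x, the probability Player I plays Enter, from Player II's indifference between Fight and Accommodate: 18x + 7(1−x) = 14x + 13(1−x), giving x = 3/5.
Since Player II is indifferent in equilibrium, Player II's expected payoff equals the payoff from either column against (3/5, 2/5). Using Fight: 18(3/5) + 7(2/5) = 68/5.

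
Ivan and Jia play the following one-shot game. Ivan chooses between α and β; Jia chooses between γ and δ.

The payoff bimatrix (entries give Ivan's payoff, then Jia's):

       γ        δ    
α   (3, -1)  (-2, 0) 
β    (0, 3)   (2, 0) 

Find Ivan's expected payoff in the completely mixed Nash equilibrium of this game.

6/7

First find q, the probability Jia plays γ, from Ivan's indifference between α and β: 3q − 2(1−q) = 2(1−q), giving q = 4/7.
Since Ivan is indifferent in equilibrium, Ivan's expected payoff equals the payoff from either row against (4/7, 3/7). Using α: 3(4/7) − 2(3/7) = 6/7.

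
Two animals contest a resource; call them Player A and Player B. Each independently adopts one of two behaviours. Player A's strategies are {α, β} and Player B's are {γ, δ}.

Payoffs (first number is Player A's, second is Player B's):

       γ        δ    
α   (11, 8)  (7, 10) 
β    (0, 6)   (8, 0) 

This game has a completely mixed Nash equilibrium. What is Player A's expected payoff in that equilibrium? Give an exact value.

22/3

First find y, the probability Player B plays γ, from Player A's indifference between α and β: 11y + 7(1−y) = 8(1−y), giving y = 1/12.
Since Player A is indifferent in equilibrium, Player A's expected payoff equals the payoff from either row against (1/12, 11/12). Using α: 11(1/12) + 7(11/12) = 22/3.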